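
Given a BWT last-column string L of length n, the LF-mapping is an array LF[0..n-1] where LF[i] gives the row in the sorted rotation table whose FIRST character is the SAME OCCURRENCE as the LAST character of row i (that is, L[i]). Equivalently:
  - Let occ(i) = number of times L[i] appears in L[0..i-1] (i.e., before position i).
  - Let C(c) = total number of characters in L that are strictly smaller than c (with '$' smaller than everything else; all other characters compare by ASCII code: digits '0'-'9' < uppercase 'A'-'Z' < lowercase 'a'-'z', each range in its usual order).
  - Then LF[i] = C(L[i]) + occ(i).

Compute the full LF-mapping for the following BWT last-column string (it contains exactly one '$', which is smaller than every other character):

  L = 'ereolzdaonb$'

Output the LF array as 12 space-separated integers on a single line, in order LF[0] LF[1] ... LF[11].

Char counts: '$':1, 'a':1, 'b':1, 'd':1, 'e':2, 'l':1, 'n':1, 'o':2, 'r':1, 'z':1
C (first-col start): C('$')=0, C('a')=1, C('b')=2, C('d')=3, C('e')=4, C('l')=6, C('n')=7, C('o')=8, C('r')=10, C('z')=11
L[0]='e': occ=0, LF[0]=C('e')+0=4+0=4
L[1]='r': occ=0, LF[1]=C('r')+0=10+0=10
L[2]='e': occ=1, LF[2]=C('e')+1=4+1=5
L[3]='o': occ=0, LF[3]=C('o')+0=8+0=8
L[4]='l': occ=0, LF[4]=C('l')+0=6+0=6
L[5]='z': occ=0, LF[5]=C('z')+0=11+0=11
L[6]='d': occ=0, LF[6]=C('d')+0=3+0=3
L[7]='a': occ=0, LF[7]=C('a')+0=1+0=1
L[8]='o': occ=1, LF[8]=C('o')+1=8+1=9
L[9]='n': occ=0, LF[9]=C('n')+0=7+0=7
L[10]='b': occ=0, LF[10]=C('b')+0=2+0=2
L[11]='$': occ=0, LF[11]=C('$')+0=0+0=0

Answer: 4 10 5 8 6 11 3 1 9 7 2 0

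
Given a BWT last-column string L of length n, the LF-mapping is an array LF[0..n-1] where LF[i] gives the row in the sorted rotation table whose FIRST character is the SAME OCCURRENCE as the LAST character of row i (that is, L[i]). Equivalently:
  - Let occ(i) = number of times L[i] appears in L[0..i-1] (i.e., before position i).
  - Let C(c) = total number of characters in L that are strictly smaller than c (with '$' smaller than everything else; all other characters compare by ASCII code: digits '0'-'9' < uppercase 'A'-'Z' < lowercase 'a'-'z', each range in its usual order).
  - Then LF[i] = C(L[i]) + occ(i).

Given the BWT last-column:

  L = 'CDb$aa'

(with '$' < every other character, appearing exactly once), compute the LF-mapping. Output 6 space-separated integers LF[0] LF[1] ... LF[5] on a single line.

Answer: 1 2 5 0 3 4

Derivation:
Char counts: '$':1, 'C':1, 'D':1, 'a':2, 'b':1
C (first-col start): C('$')=0, C('C')=1, C('D')=2, C('a')=3, C('b')=5
L[0]='C': occ=0, LF[0]=C('C')+0=1+0=1
L[1]='D': occ=0, LF[1]=C('D')+0=2+0=2
L[2]='b': occ=0, LF[2]=C('b')+0=5+0=5
L[3]='$': occ=0, LF[3]=C('$')+0=0+0=0
L[4]='a': occ=0, LF[4]=C('a')+0=3+0=3
L[5]='a': occ=1, LF[5]=C('a')+1=3+1=4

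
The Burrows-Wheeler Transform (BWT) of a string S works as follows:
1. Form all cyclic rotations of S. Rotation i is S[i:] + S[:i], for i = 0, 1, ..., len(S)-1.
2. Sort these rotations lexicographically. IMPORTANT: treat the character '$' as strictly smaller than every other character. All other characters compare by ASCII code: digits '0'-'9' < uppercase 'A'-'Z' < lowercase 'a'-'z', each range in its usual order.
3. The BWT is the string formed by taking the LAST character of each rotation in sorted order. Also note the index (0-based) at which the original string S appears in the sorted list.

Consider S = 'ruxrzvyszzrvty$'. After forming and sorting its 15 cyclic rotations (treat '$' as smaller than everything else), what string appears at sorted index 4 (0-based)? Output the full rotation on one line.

Answer: szzrvty$ruxrzvy

Derivation:
All 15 rotations (rotation i = S[i:]+S[:i]):
  rot[0] = ruxrzvyszzrvty$
  rot[1] = uxrzvyszzrvty$r
  rot[2] = xrzvyszzrvty$ru
  rot[3] = rzvyszzrvty$rux
  rot[4] = zvyszzrvty$ruxr
  rot[5] = vyszzrvty$ruxrz
  rot[6] = yszzrvty$ruxrzv
  rot[7] = szzrvty$ruxrzvy
  rot[8] = zzrvty$ruxrzvys
  rot[9] = zrvty$ruxrzvysz
  rot[10] = rvty$ruxrzvyszz
  rot[11] = vty$ruxrzvyszzr
  rot[12] = ty$ruxrzvyszzrv
  rot[13] = y$ruxrzvyszzrvt
  rot[14] = $ruxrzvyszzrvty
Sorted (with $ < everything):
  sorted[0] = $ruxrzvyszzrvty
  sorted[1] = ruxrzvyszzrvty$
  sorted[2] = rvty$ruxrzvyszz
  sorted[3] = rzvyszzrvty$rux
  sorted[4] = szzrvty$ruxrzvy
  sorted[5] = ty$ruxrzvyszzrv
  sorted[6] = uxrzvyszzrvty$r
  sorted[7] = vty$ruxrzvyszzr
  sorted[8] = vyszzrvty$ruxrz
  sorted[9] = xrzvyszzrvty$ru
  sorted[10] = y$ruxrzvyszzrvt
  sorted[11] = yszzrvty$ruxrzv
  sorted[12] = zrvty$ruxrzvysz
  sorted[13] = zvyszzrvty$ruxr
  sorted[14] = zzrvty$ruxrzvys
sorted[4] = szzrvty$ruxrzvy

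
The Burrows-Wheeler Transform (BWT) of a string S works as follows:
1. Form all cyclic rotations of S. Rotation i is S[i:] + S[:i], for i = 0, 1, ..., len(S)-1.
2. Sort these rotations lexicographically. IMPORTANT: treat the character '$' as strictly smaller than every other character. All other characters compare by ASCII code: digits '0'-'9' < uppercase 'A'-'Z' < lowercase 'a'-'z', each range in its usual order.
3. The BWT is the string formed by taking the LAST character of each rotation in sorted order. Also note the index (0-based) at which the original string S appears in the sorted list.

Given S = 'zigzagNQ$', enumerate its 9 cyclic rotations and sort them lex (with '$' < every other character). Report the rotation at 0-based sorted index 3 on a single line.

All 9 rotations (rotation i = S[i:]+S[:i]):
  rot[0] = zigzagNQ$
  rot[1] = igzagNQ$z
  rot[2] = gzagNQ$zi
  rot[3] = zagNQ$zig
  rot[4] = agNQ$zigz
  rot[5] = gNQ$zigza
  rot[6] = NQ$zigzag
  rot[7] = Q$zigzagN
  rot[8] = $zigzagNQ
Sorted (with $ < everything):
  sorted[0] = $zigzagNQ
  sorted[1] = NQ$zigzag
  sorted[2] = Q$zigzagN
  sorted[3] = agNQ$zigz
  sorted[4] = gNQ$zigza
  sorted[5] = gzagNQ$zi
  sorted[6] = igzagNQ$z
  sorted[7] = zagNQ$zig
  sorted[8] = zigzagNQ$
sorted[3] = agNQ$zigz

Answer: agNQ$zigz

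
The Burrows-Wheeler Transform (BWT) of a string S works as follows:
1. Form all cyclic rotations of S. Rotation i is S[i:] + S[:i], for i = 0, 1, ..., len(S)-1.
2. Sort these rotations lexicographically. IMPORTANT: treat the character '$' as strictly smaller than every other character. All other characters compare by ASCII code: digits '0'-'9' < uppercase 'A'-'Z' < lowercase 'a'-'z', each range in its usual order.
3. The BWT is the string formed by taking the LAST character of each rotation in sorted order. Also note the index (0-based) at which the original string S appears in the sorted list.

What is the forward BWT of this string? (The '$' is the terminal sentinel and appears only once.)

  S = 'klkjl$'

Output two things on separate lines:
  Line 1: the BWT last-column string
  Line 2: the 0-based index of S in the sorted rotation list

All 6 rotations (rotation i = S[i:]+S[:i]):
  rot[0] = klkjl$
  rot[1] = lkjl$k
  rot[2] = kjl$kl
  rot[3] = jl$klk
  rot[4] = l$klkj
  rot[5] = $klkjl
Sorted (with $ < everything):
  sorted[0] = $klkjl  (last char: 'l')
  sorted[1] = jl$klk  (last char: 'k')
  sorted[2] = kjl$kl  (last char: 'l')
  sorted[3] = klkjl$  (last char: '$')
  sorted[4] = l$klkj  (last char: 'j')
  sorted[5] = lkjl$k  (last char: 'k')
Last column: lkl$jk
Original string S is at sorted index 3

Answer: lkl$jk
3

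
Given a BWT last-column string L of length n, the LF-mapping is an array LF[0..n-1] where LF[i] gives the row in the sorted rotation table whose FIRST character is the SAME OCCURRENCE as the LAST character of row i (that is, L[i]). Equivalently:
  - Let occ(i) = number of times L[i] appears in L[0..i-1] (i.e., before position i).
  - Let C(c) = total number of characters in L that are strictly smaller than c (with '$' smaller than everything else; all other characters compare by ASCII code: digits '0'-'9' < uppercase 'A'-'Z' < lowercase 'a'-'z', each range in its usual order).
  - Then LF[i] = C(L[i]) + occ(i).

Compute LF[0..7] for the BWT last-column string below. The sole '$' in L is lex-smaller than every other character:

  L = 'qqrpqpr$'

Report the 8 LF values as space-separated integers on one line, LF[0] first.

Answer: 3 4 6 1 5 2 7 0

Derivation:
Char counts: '$':1, 'p':2, 'q':3, 'r':2
C (first-col start): C('$')=0, C('p')=1, C('q')=3, C('r')=6
L[0]='q': occ=0, LF[0]=C('q')+0=3+0=3
L[1]='q': occ=1, LF[1]=C('q')+1=3+1=4
L[2]='r': occ=0, LF[2]=C('r')+0=6+0=6
L[3]='p': occ=0, LF[3]=C('p')+0=1+0=1
L[4]='q': occ=2, LF[4]=C('q')+2=3+2=5
L[5]='p': occ=1, LF[5]=C('p')+1=1+1=2
L[6]='r': occ=1, LF[6]=C('r')+1=6+1=7
L[7]='$': occ=0, LF[7]=C('$')+0=0+0=0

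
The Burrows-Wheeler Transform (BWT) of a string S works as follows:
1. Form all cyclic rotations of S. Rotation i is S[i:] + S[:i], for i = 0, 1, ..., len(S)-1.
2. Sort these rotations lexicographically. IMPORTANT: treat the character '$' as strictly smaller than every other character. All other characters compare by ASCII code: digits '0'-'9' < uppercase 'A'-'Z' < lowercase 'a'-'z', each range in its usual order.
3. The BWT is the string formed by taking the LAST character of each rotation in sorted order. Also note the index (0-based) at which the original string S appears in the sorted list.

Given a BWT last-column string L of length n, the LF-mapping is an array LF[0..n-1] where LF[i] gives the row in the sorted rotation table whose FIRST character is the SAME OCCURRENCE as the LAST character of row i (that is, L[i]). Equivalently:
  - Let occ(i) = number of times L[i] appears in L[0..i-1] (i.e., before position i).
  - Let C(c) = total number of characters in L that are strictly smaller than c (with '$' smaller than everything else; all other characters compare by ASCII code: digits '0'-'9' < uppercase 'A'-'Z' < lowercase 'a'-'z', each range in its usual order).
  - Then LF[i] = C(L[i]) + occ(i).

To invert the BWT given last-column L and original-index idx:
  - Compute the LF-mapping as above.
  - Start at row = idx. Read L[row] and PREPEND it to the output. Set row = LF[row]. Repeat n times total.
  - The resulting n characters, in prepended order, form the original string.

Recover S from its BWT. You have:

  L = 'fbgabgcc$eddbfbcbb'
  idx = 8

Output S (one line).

LF mapping: 14 2 16 1 3 17 8 9 0 13 11 12 4 15 5 10 6 7
Walk LF starting at row 8, prepending L[row]:
  step 1: row=8, L[8]='$', prepend. Next row=LF[8]=0
  step 2: row=0, L[0]='f', prepend. Next row=LF[0]=14
  step 3: row=14, L[14]='b', prepend. Next row=LF[14]=5
  step 4: row=5, L[5]='g', prepend. Next row=LF[5]=17
  step 5: row=17, L[17]='b', prepend. Next row=LF[17]=7
  step 6: row=7, L[7]='c', prepend. Next row=LF[7]=9
  step 7: row=9, L[9]='e', prepend. Next row=LF[9]=13
  step 8: row=13, L[13]='f', prepend. Next row=LF[13]=15
  step 9: row=15, L[15]='c', prepend. Next row=LF[15]=10
  step 10: row=10, L[10]='d', prepend. Next row=LF[10]=11
  step 11: row=11, L[11]='d', prepend. Next row=LF[11]=12
  step 12: row=12, L[12]='b', prepend. Next row=LF[12]=4
  step 13: row=4, L[4]='b', prepend. Next row=LF[4]=3
  step 14: row=3, L[3]='a', prepend. Next row=LF[3]=1
  step 15: row=1, L[1]='b', prepend. Next row=LF[1]=2
  step 16: row=2, L[2]='g', prepend. Next row=LF[2]=16
  step 17: row=16, L[16]='b', prepend. Next row=LF[16]=6
  step 18: row=6, L[6]='c', prepend. Next row=LF[6]=8
Reversed output: cbgbabbddcfecbgbf$

Answer: cbgbabbddcfecbgbf$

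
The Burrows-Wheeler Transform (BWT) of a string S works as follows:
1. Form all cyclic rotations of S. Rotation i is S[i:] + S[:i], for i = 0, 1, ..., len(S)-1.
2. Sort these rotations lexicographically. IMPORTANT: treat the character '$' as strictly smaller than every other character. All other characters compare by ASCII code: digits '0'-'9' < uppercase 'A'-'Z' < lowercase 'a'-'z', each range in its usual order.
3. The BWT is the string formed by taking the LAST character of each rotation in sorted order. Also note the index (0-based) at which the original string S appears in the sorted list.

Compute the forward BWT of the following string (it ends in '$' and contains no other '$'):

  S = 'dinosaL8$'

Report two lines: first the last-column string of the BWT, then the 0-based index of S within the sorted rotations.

Answer: 8Las$dino
4

Derivation:
All 9 rotations (rotation i = S[i:]+S[:i]):
  rot[0] = dinosaL8$
  rot[1] = inosaL8$d
  rot[2] = nosaL8$di
  rot[3] = osaL8$din
  rot[4] = saL8$dino
  rot[5] = aL8$dinos
  rot[6] = L8$dinosa
  rot[7] = 8$dinosaL
  rot[8] = $dinosaL8
Sorted (with $ < everything):
  sorted[0] = $dinosaL8  (last char: '8')
  sorted[1] = 8$dinosaL  (last char: 'L')
  sorted[2] = L8$dinosa  (last char: 'a')
  sorted[3] = aL8$dinos  (last char: 's')
  sorted[4] = dinosaL8$  (last char: '$')
  sorted[5] = inosaL8$d  (last char: 'd')
  sorted[6] = nosaL8$di  (last char: 'i')
  sorted[7] = osaL8$din  (last char: 'n')
  sorted[8] = saL8$dino  (last char: 'o')
Last column: 8Las$dino
Original string S is at sorted index 4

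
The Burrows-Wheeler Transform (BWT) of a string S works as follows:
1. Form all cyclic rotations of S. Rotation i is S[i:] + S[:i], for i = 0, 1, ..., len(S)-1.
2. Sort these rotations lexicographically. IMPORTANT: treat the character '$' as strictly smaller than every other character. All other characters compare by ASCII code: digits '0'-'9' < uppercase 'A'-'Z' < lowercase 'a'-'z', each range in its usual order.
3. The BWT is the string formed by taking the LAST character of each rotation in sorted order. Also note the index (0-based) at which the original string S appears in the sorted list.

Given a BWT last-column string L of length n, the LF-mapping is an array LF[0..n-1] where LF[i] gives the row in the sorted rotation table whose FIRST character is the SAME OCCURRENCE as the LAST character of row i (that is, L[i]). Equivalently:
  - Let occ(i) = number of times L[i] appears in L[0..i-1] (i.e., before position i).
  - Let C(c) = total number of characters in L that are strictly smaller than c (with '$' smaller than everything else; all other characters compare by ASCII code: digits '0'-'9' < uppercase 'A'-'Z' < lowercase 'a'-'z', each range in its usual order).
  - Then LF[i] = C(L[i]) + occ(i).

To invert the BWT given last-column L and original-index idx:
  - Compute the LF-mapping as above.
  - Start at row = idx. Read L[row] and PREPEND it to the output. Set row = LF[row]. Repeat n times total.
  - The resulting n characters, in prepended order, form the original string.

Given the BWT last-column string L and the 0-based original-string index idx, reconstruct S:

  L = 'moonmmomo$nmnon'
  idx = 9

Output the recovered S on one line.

LF mapping: 1 10 11 6 2 3 12 4 13 0 7 5 8 14 9
Walk LF starting at row 9, prepending L[row]:
  step 1: row=9, L[9]='$', prepend. Next row=LF[9]=0
  step 2: row=0, L[0]='m', prepend. Next row=LF[0]=1
  step 3: row=1, L[1]='o', prepend. Next row=LF[1]=10
  step 4: row=10, L[10]='n', prepend. Next row=LF[10]=7
  step 5: row=7, L[7]='m', prepend. Next row=LF[7]=4
  step 6: row=4, L[4]='m', prepend. Next row=LF[4]=2
  step 7: row=2, L[2]='o', prepend. Next row=LF[2]=11
  step 8: row=11, L[11]='m', prepend. Next row=LF[11]=5
  step 9: row=5, L[5]='m', prepend. Next row=LF[5]=3
  step 10: row=3, L[3]='n', prepend. Next row=LF[3]=6
  step 11: row=6, L[6]='o', prepend. Next row=LF[6]=12
  step 12: row=12, L[12]='n', prepend. Next row=LF[12]=8
  step 13: row=8, L[8]='o', prepend. Next row=LF[8]=13
  step 14: row=13, L[13]='o', prepend. Next row=LF[13]=14
  step 15: row=14, L[14]='n', prepend. Next row=LF[14]=9
Reversed output: noononmmommnom$

Answer: noononmmommnom$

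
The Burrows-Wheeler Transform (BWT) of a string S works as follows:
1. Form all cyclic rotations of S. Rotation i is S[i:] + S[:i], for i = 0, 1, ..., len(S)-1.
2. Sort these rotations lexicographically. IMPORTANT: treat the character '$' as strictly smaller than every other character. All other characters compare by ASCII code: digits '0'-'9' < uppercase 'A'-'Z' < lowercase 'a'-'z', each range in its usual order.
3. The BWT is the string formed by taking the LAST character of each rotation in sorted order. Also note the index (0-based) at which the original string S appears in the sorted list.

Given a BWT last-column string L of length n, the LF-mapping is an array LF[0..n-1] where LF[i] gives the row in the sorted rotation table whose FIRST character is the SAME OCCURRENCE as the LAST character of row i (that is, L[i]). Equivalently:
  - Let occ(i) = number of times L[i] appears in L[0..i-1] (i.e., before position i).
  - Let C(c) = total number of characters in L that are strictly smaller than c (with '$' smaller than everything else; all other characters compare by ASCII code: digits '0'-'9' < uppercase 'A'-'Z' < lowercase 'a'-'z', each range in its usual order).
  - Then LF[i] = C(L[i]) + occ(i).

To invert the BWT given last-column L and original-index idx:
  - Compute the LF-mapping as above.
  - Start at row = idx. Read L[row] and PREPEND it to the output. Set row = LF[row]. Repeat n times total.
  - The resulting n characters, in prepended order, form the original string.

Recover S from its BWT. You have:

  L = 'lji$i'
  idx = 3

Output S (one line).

LF mapping: 4 3 1 0 2
Walk LF starting at row 3, prepending L[row]:
  step 1: row=3, L[3]='$', prepend. Next row=LF[3]=0
  step 2: row=0, L[0]='l', prepend. Next row=LF[0]=4
  step 3: row=4, L[4]='i', prepend. Next row=LF[4]=2
  step 4: row=2, L[2]='i', prepend. Next row=LF[2]=1
  step 5: row=1, L[1]='j', prepend. Next row=LF[1]=3
Reversed output: jiil$

Answer: jiil$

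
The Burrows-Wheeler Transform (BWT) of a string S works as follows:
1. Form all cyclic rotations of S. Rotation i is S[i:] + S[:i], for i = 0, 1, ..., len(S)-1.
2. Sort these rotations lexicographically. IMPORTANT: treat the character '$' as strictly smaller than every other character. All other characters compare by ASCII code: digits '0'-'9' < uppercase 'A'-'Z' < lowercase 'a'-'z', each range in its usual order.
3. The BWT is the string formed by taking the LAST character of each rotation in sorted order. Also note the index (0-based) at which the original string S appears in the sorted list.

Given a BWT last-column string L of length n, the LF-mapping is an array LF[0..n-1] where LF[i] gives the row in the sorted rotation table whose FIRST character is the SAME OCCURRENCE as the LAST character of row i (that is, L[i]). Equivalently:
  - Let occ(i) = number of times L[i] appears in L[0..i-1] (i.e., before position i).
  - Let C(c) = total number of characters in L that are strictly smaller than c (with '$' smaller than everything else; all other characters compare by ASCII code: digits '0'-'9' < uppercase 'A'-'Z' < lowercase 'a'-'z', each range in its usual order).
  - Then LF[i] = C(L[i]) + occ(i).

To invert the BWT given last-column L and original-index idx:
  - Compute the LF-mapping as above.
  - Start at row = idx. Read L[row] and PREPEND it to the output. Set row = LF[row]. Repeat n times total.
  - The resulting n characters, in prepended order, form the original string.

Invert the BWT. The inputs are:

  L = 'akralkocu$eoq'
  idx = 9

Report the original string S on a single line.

LF mapping: 1 5 11 2 7 6 8 3 12 0 4 9 10
Walk LF starting at row 9, prepending L[row]:
  step 1: row=9, L[9]='$', prepend. Next row=LF[9]=0
  step 2: row=0, L[0]='a', prepend. Next row=LF[0]=1
  step 3: row=1, L[1]='k', prepend. Next row=LF[1]=5
  step 4: row=5, L[5]='k', prepend. Next row=LF[5]=6
  step 5: row=6, L[6]='o', prepend. Next row=LF[6]=8
  step 6: row=8, L[8]='u', prepend. Next row=LF[8]=12
  step 7: row=12, L[12]='q', prepend. Next row=LF[12]=10
  step 8: row=10, L[10]='e', prepend. Next row=LF[10]=4
  step 9: row=4, L[4]='l', prepend. Next row=LF[4]=7
  step 10: row=7, L[7]='c', prepend. Next row=LF[7]=3
  step 11: row=3, L[3]='a', prepend. Next row=LF[3]=2
  step 12: row=2, L[2]='r', prepend. Next row=LF[2]=11
  step 13: row=11, L[11]='o', prepend. Next row=LF[11]=9
Reversed output: oraclequokka$

Answer: oraclequokka$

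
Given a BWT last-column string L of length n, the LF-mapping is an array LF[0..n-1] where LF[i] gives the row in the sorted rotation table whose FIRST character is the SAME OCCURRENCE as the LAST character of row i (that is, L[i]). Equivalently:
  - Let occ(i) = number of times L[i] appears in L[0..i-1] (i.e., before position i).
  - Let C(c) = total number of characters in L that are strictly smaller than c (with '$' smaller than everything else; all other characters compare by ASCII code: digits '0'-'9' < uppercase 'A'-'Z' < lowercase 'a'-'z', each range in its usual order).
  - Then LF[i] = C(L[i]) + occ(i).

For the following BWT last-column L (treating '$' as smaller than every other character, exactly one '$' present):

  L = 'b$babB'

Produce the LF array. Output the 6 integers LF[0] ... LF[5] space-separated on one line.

Answer: 3 0 4 2 5 1

Derivation:
Char counts: '$':1, 'B':1, 'a':1, 'b':3
C (first-col start): C('$')=0, C('B')=1, C('a')=2, C('b')=3
L[0]='b': occ=0, LF[0]=C('b')+0=3+0=3
L[1]='$': occ=0, LF[1]=C('$')+0=0+0=0
L[2]='b': occ=1, LF[2]=C('b')+1=3+1=4
L[3]='a': occ=0, LF[3]=C('a')+0=2+0=2
L[4]='b': occ=2, LF[4]=C('b')+2=3+2=5
L[5]='B': occ=0, LF[5]=C('B')+0=1+0=1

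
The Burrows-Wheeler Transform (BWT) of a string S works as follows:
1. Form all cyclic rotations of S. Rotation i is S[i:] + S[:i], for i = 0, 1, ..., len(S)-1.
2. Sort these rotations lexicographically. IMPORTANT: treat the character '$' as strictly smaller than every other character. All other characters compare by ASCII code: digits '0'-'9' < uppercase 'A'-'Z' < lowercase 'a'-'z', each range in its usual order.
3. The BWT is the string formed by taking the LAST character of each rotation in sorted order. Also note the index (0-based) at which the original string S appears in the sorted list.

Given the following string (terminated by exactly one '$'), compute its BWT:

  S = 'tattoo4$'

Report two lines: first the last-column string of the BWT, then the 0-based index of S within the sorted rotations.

Answer: 4otot$ta
5

Derivation:
All 8 rotations (rotation i = S[i:]+S[:i]):
  rot[0] = tattoo4$
  rot[1] = attoo4$t
  rot[2] = ttoo4$ta
  rot[3] = too4$tat
  rot[4] = oo4$tatt
  rot[5] = o4$tatto
  rot[6] = 4$tattoo
  rot[7] = $tattoo4
Sorted (with $ < everything):
  sorted[0] = $tattoo4  (last char: '4')
  sorted[1] = 4$tattoo  (last char: 'o')
  sorted[2] = attoo4$t  (last char: 't')
  sorted[3] = o4$tatto  (last char: 'o')
  sorted[4] = oo4$tatt  (last char: 't')
  sorted[5] = tattoo4$  (last char: '$')
  sorted[6] = too4$tat  (last char: 't')
  sorted[7] = ttoo4$ta  (last char: 'a')
Last column: 4otot$ta
Original string S is at sorted index 5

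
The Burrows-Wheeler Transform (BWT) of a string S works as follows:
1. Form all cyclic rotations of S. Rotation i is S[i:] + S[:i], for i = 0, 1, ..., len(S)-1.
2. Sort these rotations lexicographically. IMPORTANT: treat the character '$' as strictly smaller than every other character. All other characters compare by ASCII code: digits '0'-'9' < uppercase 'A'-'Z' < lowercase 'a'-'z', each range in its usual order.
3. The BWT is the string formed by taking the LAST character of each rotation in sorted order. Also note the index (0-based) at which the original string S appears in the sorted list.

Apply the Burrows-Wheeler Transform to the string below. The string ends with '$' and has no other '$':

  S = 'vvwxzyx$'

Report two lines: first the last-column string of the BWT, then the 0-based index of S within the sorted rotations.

All 8 rotations (rotation i = S[i:]+S[:i]):
  rot[0] = vvwxzyx$
  rot[1] = vwxzyx$v
  rot[2] = wxzyx$vv
  rot[3] = xzyx$vvw
  rot[4] = zyx$vvwx
  rot[5] = yx$vvwxz
  rot[6] = x$vvwxzy
  rot[7] = $vvwxzyx
Sorted (with $ < everything):
  sorted[0] = $vvwxzyx  (last char: 'x')
  sorted[1] = vvwxzyx$  (last char: '$')
  sorted[2] = vwxzyx$v  (last char: 'v')
  sorted[3] = wxzyx$vv  (last char: 'v')
  sorted[4] = x$vvwxzy  (last char: 'y')
  sorted[5] = xzyx$vvw  (last char: 'w')
  sorted[6] = yx$vvwxz  (last char: 'z')
  sorted[7] = zyx$vvwx  (last char: 'x')
Last column: x$vvywzx
Original string S is at sorted index 1

Answer: x$vvywzx
1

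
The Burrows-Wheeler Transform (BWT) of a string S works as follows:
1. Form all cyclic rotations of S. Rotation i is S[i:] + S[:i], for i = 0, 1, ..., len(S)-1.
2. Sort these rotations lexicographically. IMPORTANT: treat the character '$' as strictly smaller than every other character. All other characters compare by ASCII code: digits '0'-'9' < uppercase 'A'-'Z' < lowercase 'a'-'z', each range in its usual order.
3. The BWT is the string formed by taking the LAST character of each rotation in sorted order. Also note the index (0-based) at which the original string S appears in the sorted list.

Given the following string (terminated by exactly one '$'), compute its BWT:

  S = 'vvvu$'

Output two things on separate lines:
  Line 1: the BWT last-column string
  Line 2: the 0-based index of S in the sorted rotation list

All 5 rotations (rotation i = S[i:]+S[:i]):
  rot[0] = vvvu$
  rot[1] = vvu$v
  rot[2] = vu$vv
  rot[3] = u$vvv
  rot[4] = $vvvu
Sorted (with $ < everything):
  sorted[0] = $vvvu  (last char: 'u')
  sorted[1] = u$vvv  (last char: 'v')
  sorted[2] = vu$vv  (last char: 'v')
  sorted[3] = vvu$v  (last char: 'v')
  sorted[4] = vvvu$  (last char: '$')
Last column: uvvv$
Original string S is at sorted index 4

Answer: uvvv$
4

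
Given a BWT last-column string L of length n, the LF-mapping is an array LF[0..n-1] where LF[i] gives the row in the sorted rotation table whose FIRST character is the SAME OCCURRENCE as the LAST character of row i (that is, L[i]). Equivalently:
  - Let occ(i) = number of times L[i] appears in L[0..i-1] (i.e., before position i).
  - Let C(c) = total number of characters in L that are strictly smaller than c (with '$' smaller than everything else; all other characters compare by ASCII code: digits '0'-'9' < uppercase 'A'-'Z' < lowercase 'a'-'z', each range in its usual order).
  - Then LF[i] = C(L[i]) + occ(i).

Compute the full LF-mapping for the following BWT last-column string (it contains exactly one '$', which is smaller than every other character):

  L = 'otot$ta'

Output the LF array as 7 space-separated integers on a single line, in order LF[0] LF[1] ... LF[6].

Answer: 2 4 3 5 0 6 1

Derivation:
Char counts: '$':1, 'a':1, 'o':2, 't':3
C (first-col start): C('$')=0, C('a')=1, C('o')=2, C('t')=4
L[0]='o': occ=0, LF[0]=C('o')+0=2+0=2
L[1]='t': occ=0, LF[1]=C('t')+0=4+0=4
L[2]='o': occ=1, LF[2]=C('o')+1=2+1=3
L[3]='t': occ=1, LF[3]=C('t')+1=4+1=5
L[4]='$': occ=0, LF[4]=C('$')+0=0+0=0
L[5]='t': occ=2, LF[5]=C('t')+2=4+2=6
L[6]='a': occ=0, LF[6]=C('a')+0=1+0=1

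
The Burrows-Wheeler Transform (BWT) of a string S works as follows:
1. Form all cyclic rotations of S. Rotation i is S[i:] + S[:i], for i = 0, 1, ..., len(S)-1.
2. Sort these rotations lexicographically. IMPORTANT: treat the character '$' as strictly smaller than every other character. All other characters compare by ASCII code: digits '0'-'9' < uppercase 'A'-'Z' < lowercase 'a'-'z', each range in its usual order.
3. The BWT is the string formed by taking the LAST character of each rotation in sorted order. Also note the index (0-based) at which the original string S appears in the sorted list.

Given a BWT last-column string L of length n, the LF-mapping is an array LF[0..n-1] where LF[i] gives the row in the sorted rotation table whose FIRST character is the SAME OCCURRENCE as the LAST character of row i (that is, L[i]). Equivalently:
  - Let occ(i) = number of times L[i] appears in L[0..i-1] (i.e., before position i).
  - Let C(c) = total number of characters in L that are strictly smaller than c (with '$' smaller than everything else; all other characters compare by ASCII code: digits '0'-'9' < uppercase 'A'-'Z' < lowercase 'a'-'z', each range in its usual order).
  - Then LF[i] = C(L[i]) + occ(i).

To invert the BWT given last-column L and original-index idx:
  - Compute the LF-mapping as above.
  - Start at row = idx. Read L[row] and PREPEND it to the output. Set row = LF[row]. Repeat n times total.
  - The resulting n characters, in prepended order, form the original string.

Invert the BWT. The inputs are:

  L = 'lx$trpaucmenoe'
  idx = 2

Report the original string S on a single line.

Answer: counterexampl$

Derivation:
LF mapping: 5 13 0 11 10 9 1 12 2 6 3 7 8 4
Walk LF starting at row 2, prepending L[row]:
  step 1: row=2, L[2]='$', prepend. Next row=LF[2]=0
  step 2: row=0, L[0]='l', prepend. Next row=LF[0]=5
  step 3: row=5, L[5]='p', prepend. Next row=LF[5]=9
  step 4: row=9, L[9]='m', prepend. Next row=LF[9]=6
  step 5: row=6, L[6]='a', prepend. Next row=LF[6]=1
  step 6: row=1, L[1]='x', prepend. Next row=LF[1]=13
  step 7: row=13, L[13]='e', prepend. Next row=LF[13]=4
  step 8: row=4, L[4]='r', prepend. Next row=LF[4]=10
  step 9: row=10, L[10]='e', prepend. Next row=LF[10]=3
  step 10: row=3, L[3]='t', prepend. Next row=LF[3]=11
  step 11: row=11, L[11]='n', prepend. Next row=LF[11]=7
  step 12: row=7, L[7]='u', prepend. Next row=LF[7]=12
  step 13: row=12, L[12]='o', prepend. Next row=LF[12]=8
  step 14: row=8, L[8]='c', prepend. Next row=LF[8]=2
Reversed output: counterexampl$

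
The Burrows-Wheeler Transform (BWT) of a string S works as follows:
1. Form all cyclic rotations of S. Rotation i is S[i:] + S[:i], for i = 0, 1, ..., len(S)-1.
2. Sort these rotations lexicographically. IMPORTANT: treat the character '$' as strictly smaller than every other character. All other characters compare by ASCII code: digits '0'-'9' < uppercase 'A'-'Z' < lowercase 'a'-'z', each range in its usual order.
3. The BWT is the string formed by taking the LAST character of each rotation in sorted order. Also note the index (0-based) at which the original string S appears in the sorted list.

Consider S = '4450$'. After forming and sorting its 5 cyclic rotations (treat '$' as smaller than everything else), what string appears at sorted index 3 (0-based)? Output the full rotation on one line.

Answer: 450$4

Derivation:
All 5 rotations (rotation i = S[i:]+S[:i]):
  rot[0] = 4450$
  rot[1] = 450$4
  rot[2] = 50$44
  rot[3] = 0$445
  rot[4] = $4450
Sorted (with $ < everything):
  sorted[0] = $4450
  sorted[1] = 0$445
  sorted[2] = 4450$
  sorted[3] = 450$4
  sorted[4] = 50$44
sorted[3] = 450$4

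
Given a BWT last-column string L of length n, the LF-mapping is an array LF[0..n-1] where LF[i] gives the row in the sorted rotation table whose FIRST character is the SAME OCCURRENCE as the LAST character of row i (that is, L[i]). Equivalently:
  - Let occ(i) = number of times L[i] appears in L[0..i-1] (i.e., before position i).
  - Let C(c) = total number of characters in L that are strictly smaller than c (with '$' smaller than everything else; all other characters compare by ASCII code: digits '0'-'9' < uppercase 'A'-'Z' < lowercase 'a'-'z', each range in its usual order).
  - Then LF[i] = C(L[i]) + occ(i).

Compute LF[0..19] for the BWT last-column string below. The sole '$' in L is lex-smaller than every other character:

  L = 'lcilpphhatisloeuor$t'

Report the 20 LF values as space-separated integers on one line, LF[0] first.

Answer: 8 2 6 9 13 14 4 5 1 17 7 16 10 11 3 19 12 15 0 18

Derivation:
Char counts: '$':1, 'a':1, 'c':1, 'e':1, 'h':2, 'i':2, 'l':3, 'o':2, 'p':2, 'r':1, 's':1, 't':2, 'u':1
C (first-col start): C('$')=0, C('a')=1, C('c')=2, C('e')=3, C('h')=4, C('i')=6, C('l')=8, C('o')=11, C('p')=13, C('r')=15, C('s')=16, C('t')=17, C('u')=19
L[0]='l': occ=0, LF[0]=C('l')+0=8+0=8
L[1]='c': occ=0, LF[1]=C('c')+0=2+0=2
L[2]='i': occ=0, LF[2]=C('i')+0=6+0=6
L[3]='l': occ=1, LF[3]=C('l')+1=8+1=9
L[4]='p': occ=0, LF[4]=C('p')+0=13+0=13
L[5]='p': occ=1, LF[5]=C('p')+1=13+1=14
L[6]='h': occ=0, LF[6]=C('h')+0=4+0=4
L[7]='h': occ=1, LF[7]=C('h')+1=4+1=5
L[8]='a': occ=0, LF[8]=C('a')+0=1+0=1
L[9]='t': occ=0, LF[9]=C('t')+0=17+0=17
L[10]='i': occ=1, LF[10]=C('i')+1=6+1=7
L[11]='s': occ=0, LF[11]=C('s')+0=16+0=16
L[12]='l': occ=2, LF[12]=C('l')+2=8+2=10
L[13]='o': occ=0, LF[13]=C('o')+0=11+0=11
L[14]='e': occ=0, LF[14]=C('e')+0=3+0=3
L[15]='u': occ=0, LF[15]=C('u')+0=19+0=19
L[16]='o': occ=1, LF[16]=C('o')+1=11+1=12
L[17]='r': occ=0, LF[17]=C('r')+0=15+0=15
L[18]='$': occ=0, LF[18]=C('$')+0=0+0=0
L[19]='t': occ=1, LF[19]=C('t')+1=17+1=18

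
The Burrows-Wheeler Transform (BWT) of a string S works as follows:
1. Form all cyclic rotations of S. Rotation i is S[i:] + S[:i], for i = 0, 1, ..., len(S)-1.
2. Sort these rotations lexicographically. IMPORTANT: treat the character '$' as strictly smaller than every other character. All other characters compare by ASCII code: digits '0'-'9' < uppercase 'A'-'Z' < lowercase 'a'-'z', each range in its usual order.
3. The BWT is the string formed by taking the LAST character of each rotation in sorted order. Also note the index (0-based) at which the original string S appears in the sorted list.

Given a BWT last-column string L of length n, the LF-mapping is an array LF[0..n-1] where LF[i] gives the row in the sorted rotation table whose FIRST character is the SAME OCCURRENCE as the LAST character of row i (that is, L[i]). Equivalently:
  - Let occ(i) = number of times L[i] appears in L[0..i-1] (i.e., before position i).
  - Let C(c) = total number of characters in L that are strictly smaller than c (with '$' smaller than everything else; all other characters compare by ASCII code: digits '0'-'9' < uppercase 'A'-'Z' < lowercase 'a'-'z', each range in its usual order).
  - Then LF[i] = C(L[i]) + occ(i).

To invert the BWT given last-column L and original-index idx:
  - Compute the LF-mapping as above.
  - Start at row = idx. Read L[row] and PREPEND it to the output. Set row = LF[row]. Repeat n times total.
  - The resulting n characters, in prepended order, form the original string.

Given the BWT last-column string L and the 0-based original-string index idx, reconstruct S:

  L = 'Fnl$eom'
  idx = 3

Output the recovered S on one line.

Answer: lemonF$

Derivation:
LF mapping: 1 5 3 0 2 6 4
Walk LF starting at row 3, prepending L[row]:
  step 1: row=3, L[3]='$', prepend. Next row=LF[3]=0
  step 2: row=0, L[0]='F', prepend. Next row=LF[0]=1
  step 3: row=1, L[1]='n', prepend. Next row=LF[1]=5
  step 4: row=5, L[5]='o', prepend. Next row=LF[5]=6
  step 5: row=6, L[6]='m', prepend. Next row=LF[6]=4
  step 6: row=4, L[4]='e', prepend. Next row=LF[4]=2
  step 7: row=2, L[2]='l', prepend. Next row=LF[2]=3
Reversed output: lemonF$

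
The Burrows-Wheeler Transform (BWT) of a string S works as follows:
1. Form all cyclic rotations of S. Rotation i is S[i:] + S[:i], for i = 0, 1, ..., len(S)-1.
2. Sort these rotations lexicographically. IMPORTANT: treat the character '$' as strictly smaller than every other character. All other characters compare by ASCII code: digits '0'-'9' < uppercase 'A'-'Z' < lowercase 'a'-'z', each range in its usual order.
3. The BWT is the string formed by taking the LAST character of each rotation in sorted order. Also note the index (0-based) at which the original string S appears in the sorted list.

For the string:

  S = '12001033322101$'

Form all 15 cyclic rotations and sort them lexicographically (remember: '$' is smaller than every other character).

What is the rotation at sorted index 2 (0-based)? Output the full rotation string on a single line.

All 15 rotations (rotation i = S[i:]+S[:i]):
  rot[0] = 12001033322101$
  rot[1] = 2001033322101$1
  rot[2] = 001033322101$12
  rot[3] = 01033322101$120
  rot[4] = 1033322101$1200
  rot[5] = 033322101$12001
  rot[6] = 33322101$120010
  rot[7] = 3322101$1200103
  rot[8] = 322101$12001033
  rot[9] = 22101$120010333
  rot[10] = 2101$1200103332
  rot[11] = 101$12001033322
  rot[12] = 01$120010333221
  rot[13] = 1$1200103332210
  rot[14] = $12001033322101
Sorted (with $ < everything):
  sorted[0] = $12001033322101
  sorted[1] = 001033322101$12
  sorted[2] = 01$120010333221
  sorted[3] = 01033322101$120
  sorted[4] = 033322101$12001
  sorted[5] = 1$1200103332210
  sorted[6] = 101$12001033322
  sorted[7] = 1033322101$1200
  sorted[8] = 12001033322101$
  sorted[9] = 2001033322101$1
  sorted[10] = 2101$1200103332
  sorted[11] = 22101$120010333
  sorted[12] = 322101$12001033
  sorted[13] = 3322101$1200103
  sorted[14] = 33322101$120010
sorted[2] = 01$120010333221

Answer: 01$120010333221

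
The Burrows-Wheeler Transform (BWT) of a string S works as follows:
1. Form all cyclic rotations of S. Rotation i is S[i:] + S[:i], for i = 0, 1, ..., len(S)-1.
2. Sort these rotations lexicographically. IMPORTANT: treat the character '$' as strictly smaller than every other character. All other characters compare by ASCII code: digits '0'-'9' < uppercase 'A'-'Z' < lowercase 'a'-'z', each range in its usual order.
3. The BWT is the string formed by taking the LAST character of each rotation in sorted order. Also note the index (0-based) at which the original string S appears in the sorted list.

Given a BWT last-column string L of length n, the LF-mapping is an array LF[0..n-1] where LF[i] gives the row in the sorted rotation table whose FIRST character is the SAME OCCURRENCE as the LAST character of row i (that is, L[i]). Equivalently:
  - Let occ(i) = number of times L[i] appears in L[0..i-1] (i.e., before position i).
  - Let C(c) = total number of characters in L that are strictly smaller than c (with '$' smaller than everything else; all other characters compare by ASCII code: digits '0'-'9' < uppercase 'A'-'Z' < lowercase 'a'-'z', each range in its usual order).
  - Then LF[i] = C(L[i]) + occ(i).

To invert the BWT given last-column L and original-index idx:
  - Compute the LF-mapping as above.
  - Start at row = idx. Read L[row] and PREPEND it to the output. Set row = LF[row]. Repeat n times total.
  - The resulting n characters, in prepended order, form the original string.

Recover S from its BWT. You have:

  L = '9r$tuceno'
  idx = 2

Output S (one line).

Answer: counter9$

Derivation:
LF mapping: 1 6 0 7 8 2 3 4 5
Walk LF starting at row 2, prepending L[row]:
  step 1: row=2, L[2]='$', prepend. Next row=LF[2]=0
  step 2: row=0, L[0]='9', prepend. Next row=LF[0]=1
  step 3: row=1, L[1]='r', prepend. Next row=LF[1]=6
  step 4: row=6, L[6]='e', prepend. Next row=LF[6]=3
  step 5: row=3, L[3]='t', prepend. Next row=LF[3]=7
  step 6: row=7, L[7]='n', prepend. Next row=LF[7]=4
  step 7: row=4, L[4]='u', prepend. Next row=LF[4]=8
  step 8: row=8, L[8]='o', prepend. Next row=LF[8]=5
  step 9: row=5, L[5]='c', prepend. Next row=LF[5]=2
Reversed output: counter9$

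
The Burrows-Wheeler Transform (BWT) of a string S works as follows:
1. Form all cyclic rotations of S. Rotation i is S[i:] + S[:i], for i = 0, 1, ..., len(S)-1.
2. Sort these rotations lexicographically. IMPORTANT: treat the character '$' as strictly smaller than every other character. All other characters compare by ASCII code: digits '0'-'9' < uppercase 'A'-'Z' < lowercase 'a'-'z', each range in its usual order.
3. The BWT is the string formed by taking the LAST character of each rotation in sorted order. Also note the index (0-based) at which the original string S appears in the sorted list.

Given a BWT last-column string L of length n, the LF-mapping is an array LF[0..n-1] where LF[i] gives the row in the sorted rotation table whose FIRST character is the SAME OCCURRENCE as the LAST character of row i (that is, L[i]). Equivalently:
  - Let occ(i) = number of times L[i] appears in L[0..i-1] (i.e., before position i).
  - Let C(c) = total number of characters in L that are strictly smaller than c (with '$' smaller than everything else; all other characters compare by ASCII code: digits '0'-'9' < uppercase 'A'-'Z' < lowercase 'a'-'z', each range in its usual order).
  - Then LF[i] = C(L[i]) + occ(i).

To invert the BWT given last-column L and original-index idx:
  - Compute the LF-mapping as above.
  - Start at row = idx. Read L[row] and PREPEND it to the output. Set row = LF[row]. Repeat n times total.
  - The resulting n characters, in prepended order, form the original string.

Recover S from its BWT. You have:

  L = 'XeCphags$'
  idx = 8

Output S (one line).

LF mapping: 2 4 1 7 6 3 5 8 0
Walk LF starting at row 8, prepending L[row]:
  step 1: row=8, L[8]='$', prepend. Next row=LF[8]=0
  step 2: row=0, L[0]='X', prepend. Next row=LF[0]=2
  step 3: row=2, L[2]='C', prepend. Next row=LF[2]=1
  step 4: row=1, L[1]='e', prepend. Next row=LF[1]=4
  step 5: row=4, L[4]='h', prepend. Next row=LF[4]=6
  step 6: row=6, L[6]='g', prepend. Next row=LF[6]=5
  step 7: row=5, L[5]='a', prepend. Next row=LF[5]=3
  step 8: row=3, L[3]='p', prepend. Next row=LF[3]=7
  step 9: row=7, L[7]='s', prepend. Next row=LF[7]=8
Reversed output: spagheCX$

Answer: spagheCX$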